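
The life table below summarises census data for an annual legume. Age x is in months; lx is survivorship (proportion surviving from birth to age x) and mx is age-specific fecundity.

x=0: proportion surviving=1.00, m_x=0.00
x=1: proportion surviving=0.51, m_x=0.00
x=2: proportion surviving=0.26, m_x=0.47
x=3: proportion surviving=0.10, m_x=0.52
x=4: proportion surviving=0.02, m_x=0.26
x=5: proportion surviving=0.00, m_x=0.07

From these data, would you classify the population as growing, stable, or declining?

declining

R0 = Σ lx·mx = 0 + 0 + 0.1222 + 0.052 + 0.0052 + 0 = 0.1794
R0 < 1, so the population is declining.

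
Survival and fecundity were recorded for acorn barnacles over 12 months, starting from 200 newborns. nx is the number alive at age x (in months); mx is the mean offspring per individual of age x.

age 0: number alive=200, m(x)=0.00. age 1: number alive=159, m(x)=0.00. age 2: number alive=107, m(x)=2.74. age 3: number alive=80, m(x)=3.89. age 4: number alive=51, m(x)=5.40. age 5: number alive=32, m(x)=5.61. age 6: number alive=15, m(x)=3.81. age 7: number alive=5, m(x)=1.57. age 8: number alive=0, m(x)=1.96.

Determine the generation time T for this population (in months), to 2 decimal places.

lx = nx/n0 = nx/200: 1, 0.795, 0.535, 0.4, 0.255, 0.16, 0.075, 0.025, 0
lx·mx: 0, 0, 1.4659, 1.556, 1.377, 0.8976, 0.28575, 0.03925, 0 → R0 = 5.6215
x·lx·mx: 0, 0, 2.9318, 4.668, 5.508, 4.488, 1.7145, 0.27475, 0 → Σ = 19.58505
T = 19.58505 / 5.6215 = 3.483954… → 3.48

3.48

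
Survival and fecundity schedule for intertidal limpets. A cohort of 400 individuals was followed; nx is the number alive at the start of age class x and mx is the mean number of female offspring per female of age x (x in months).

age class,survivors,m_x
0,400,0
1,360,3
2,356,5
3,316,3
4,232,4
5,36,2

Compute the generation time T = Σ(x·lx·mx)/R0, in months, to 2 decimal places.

2.40

lx = nx/n0 = nx/400: 1, 0.9, 0.89, 0.79, 0.58, 0.09
lx·mx: 0, 2.7, 4.45, 2.37, 2.32, 0.18 → R0 = 12.02
x·lx·mx: 0, 2.7, 8.9, 7.11, 9.28, 0.9 → Σ = 28.89
T = 28.89 / 12.02 = 2.403494… → 2.40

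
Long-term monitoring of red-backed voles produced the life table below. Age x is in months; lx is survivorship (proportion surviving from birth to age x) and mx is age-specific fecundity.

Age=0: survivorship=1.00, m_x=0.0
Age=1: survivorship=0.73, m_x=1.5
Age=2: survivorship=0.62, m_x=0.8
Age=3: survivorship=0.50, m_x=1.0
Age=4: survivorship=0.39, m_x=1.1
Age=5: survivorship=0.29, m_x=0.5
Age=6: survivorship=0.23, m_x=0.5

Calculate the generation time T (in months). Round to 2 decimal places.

lx·mx: 0, 1.095, 0.496, 0.5, 0.429, 0.145, 0.115 → R0 = 2.78
x·lx·mx: 0, 1.095, 0.992, 1.5, 1.716, 0.725, 0.69 → Σ = 6.718
T = 6.718 / 2.78 = 2.416547… → 2.42

2.42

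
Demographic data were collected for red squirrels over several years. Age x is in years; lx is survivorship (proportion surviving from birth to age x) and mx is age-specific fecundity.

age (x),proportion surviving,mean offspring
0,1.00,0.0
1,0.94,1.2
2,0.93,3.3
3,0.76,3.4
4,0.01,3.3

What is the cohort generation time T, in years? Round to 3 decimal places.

lx·mx: 0, 1.128, 3.069, 2.584, 0.033 → R0 = 6.814
x·lx·mx: 0, 1.128, 6.138, 7.752, 0.132 → Σ = 15.15
T = 15.15 / 6.814 = 2.223364… → 2.223

2.223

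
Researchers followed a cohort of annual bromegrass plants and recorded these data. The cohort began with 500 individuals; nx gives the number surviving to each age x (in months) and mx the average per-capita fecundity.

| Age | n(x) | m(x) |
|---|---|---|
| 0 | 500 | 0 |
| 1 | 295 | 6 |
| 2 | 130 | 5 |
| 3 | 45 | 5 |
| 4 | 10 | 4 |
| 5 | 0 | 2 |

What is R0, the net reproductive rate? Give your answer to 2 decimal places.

lx = nx/n0 = nx/500: 1, 0.59, 0.26, 0.09, 0.02, 0
lx·mx by age: 0, 3.54, 1.3, 0.45, 0.08, 0
R0 = Σ lx·mx = 5.37 → 5.37

5.37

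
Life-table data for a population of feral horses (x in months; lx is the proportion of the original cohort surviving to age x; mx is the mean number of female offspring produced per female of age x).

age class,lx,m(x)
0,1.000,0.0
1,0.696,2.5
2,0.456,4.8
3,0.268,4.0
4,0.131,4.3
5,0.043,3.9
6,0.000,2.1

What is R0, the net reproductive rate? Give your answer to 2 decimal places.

5.73

lx·mx by age: 0, 1.74, 2.1888, 1.072, 0.5633, 0.1677, 0
R0 = Σ lx·mx = 5.7318 → 5.73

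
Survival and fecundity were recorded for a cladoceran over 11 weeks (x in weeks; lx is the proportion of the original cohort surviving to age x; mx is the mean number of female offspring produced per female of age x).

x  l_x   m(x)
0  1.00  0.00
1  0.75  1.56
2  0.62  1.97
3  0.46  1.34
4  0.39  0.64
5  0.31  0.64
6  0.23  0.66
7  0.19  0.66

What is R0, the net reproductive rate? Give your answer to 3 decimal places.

lx·mx by age: 0, 1.17, 1.2214, 0.6164, 0.2496, 0.1984, 0.1518, 0.1254
R0 = Σ lx·mx = 3.733 → 3.733

3.733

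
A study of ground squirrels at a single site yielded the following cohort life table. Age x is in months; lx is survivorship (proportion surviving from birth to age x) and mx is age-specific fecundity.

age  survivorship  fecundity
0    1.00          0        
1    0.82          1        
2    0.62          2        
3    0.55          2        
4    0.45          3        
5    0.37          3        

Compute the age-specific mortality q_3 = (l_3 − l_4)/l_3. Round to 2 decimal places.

0.18

q_3 = (l_3 − l_4) / l_3 = (0.55 − 0.45) / 0.55
     = 0.1 / 0.55 = 0.181818… → 0.18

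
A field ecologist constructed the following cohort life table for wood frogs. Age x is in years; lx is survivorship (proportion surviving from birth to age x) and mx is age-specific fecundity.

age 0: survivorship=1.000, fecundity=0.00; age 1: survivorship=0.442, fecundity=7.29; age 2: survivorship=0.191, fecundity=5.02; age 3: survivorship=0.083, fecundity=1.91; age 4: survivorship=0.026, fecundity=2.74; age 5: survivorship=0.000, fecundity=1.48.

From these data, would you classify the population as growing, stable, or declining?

growing

R0 = Σ lx·mx = 0 + 3.22218 + 0.95882 + 0.15853 + 0.07124 + 0 = 4.41077
R0 > 1, so the population is growing.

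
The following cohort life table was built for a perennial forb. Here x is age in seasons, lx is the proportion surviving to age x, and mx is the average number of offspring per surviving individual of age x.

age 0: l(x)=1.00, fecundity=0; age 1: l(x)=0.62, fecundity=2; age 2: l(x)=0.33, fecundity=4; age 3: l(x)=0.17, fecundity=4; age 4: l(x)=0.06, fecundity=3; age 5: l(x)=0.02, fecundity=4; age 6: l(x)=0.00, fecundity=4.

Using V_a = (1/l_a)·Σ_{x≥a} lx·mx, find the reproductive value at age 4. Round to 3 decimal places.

4.333

lx·mx for x ≥ 4: 0.18, 0.08, 0 → sum = 0.26
V_4 = 0.26 / l_4 = 0.26 / 0.06 = 4.333333… → 4.333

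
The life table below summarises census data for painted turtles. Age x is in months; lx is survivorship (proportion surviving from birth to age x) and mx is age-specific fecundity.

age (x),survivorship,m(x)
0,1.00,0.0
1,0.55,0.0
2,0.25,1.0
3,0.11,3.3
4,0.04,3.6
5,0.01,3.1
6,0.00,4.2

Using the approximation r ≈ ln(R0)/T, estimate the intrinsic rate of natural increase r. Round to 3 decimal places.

-0.081

R0 = Σ lx·mx = 0 + 0 + 0.25 + 0.363 + 0.144 + 0.031 + 0 = 0.788
Σ x·lx·mx = 2.32; T = 2.32/0.788 = 2.94416…
r ≈ ln(R0)/T = ln(0.788)/2.94416… = -0.08093… → -0.081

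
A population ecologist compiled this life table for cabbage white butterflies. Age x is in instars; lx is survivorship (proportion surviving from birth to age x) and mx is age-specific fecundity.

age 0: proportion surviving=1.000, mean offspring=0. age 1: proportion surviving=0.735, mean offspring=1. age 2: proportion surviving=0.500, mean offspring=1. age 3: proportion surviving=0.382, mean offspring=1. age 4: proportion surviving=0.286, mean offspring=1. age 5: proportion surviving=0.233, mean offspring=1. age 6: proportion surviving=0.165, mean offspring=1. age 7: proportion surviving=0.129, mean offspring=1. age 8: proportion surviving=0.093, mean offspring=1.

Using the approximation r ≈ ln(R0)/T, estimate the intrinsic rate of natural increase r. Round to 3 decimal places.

0.298

R0 = Σ lx·mx = 0 + 0.735 + 0.5 + 0.382 + 0.286 + 0.233 + 0.165 + 0.129 + 0.093 = 2.523
Σ x·lx·mx = 7.827; T = 7.827/2.523 = 3.10226…
r ≈ ln(R0)/T = ln(2.523)/3.10226… = 0.29831… → 0.298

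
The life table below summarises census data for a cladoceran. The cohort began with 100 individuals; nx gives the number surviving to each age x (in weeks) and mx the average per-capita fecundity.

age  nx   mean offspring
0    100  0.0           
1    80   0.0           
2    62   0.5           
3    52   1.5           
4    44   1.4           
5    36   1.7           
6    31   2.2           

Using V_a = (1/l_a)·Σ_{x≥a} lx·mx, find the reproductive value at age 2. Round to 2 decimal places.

4.84

lx = nx/n0 = nx/100: 1, 0.8, 0.62, 0.52, 0.44, 0.36, 0.31
lx·mx for x ≥ 2: 0.31, 0.78, 0.616, 0.612, 0.682 → sum = 3
V_2 = 3 / l_2 = 3 / 0.62 = 4.83871… → 4.84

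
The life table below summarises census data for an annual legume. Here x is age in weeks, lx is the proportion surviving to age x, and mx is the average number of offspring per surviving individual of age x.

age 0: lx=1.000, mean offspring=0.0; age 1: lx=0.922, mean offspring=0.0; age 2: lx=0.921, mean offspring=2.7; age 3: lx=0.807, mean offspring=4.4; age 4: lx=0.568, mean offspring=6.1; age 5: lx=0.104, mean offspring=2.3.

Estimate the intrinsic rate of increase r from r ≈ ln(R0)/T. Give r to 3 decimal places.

R0 = Σ lx·mx = 0 + 0 + 2.4867 + 3.5508 + 3.4648 + 0.2392 = 9.7415
Σ x·lx·mx = 30.681; T = 30.681/9.7415 = 3.14951…
r ≈ ln(R0)/T = ln(9.7415)/3.14951… = 0.72278… → 0.723

0.723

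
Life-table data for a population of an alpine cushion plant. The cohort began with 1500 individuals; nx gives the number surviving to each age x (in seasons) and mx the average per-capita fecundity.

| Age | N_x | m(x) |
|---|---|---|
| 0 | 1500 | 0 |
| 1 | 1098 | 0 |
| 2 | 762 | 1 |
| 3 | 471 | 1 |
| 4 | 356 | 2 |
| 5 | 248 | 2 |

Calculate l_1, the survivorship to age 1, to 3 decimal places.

l_1 = n_1/n_0 = 1098/1500 = 0.732 → 0.732

0.732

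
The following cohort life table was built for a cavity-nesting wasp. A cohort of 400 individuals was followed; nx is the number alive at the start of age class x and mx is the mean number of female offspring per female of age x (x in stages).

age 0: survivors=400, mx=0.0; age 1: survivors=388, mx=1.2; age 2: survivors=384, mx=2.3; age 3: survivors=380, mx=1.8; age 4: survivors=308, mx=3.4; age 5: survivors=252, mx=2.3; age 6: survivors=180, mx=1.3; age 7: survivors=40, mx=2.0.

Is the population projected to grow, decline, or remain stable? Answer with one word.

lx = nx/n0 = nx/400: 1, 0.97, 0.96, 0.95, 0.77, 0.63, 0.45, 0.1
R0 = Σ lx·mx = 0 + 1.164 + 2.208 + 1.71 + 2.618 + 1.449 + 0.585 + 0.2 = 9.934
R0 > 1, so the population is growing.

growing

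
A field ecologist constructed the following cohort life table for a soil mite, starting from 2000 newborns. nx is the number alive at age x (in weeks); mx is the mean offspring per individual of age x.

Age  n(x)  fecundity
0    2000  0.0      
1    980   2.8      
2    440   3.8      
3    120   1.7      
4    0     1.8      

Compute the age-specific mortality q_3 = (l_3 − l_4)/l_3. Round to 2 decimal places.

1.00

lx = nx/n0 = nx/2000: 1, 0.49, 0.22, 0.06, 0
q_3 = (l_3 − l_4) / l_3 = (0.06 − 0) / 0.06
     = 0.06 / 0.06 = 1 → 1.00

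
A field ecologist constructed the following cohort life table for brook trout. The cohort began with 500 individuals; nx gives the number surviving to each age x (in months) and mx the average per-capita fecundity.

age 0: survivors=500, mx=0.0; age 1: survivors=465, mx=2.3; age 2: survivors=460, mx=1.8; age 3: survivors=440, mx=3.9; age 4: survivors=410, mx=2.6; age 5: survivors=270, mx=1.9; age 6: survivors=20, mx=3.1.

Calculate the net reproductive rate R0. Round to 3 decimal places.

10.509

lx = nx/n0 = nx/500: 1, 0.93, 0.92, 0.88, 0.82, 0.54, 0.04
lx·mx by age: 0, 2.139, 1.656, 3.432, 2.132, 1.026, 0.124
R0 = Σ lx·mx = 10.509 → 10.509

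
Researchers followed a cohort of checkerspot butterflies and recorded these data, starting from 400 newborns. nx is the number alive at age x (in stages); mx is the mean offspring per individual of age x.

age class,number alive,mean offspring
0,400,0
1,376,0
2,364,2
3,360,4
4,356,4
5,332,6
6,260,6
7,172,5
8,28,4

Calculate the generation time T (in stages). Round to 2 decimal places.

4.65

lx = nx/n0 = nx/400: 1, 0.94, 0.91, 0.9, 0.89, 0.83, 0.65, 0.43, 0.07
lx·mx: 0, 0, 1.82, 3.6, 3.56, 4.98, 3.9, 2.15, 0.28 → R0 = 20.29
x·lx·mx: 0, 0, 3.64, 10.8, 14.24, 24.9, 23.4, 15.05, 2.24 → Σ = 94.27
T = 94.27 / 20.29 = 4.646131… → 4.65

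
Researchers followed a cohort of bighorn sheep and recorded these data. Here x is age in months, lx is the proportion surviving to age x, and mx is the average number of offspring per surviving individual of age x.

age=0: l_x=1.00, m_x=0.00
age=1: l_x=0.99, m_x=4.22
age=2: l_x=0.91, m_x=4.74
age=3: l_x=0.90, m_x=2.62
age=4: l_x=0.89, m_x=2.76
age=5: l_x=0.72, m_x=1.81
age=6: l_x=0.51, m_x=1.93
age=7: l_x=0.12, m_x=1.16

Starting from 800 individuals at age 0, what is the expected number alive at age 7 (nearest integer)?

96

Expected survivors = N0 · l_7 = 800 × 0.12 = 96 → 96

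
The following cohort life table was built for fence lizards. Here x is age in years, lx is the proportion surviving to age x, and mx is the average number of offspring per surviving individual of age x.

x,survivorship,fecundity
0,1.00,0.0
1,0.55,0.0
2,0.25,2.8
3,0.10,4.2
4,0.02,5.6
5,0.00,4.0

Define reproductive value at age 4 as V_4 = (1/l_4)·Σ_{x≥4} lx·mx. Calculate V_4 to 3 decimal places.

5.600

lx·mx for x ≥ 4: 0.112, 0 → sum = 0.112
V_4 = 0.112 / l_4 = 0.112 / 0.02 = 5.6 → 5.600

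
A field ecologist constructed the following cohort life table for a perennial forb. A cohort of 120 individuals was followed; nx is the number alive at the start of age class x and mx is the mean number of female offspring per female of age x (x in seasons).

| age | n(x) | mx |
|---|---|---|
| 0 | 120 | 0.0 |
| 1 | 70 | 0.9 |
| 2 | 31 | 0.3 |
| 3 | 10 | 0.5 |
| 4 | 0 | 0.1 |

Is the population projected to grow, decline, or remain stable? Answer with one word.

lx = nx/n0 = nx/120: 1, 0.58333…, 0.25833…, 0.08333…, 0
R0 = Σ lx·mx = 0 + 0.525… + 0.0775… + 0.041667… + 0 = 0.644167…
R0 < 1, so the population is declining.

declining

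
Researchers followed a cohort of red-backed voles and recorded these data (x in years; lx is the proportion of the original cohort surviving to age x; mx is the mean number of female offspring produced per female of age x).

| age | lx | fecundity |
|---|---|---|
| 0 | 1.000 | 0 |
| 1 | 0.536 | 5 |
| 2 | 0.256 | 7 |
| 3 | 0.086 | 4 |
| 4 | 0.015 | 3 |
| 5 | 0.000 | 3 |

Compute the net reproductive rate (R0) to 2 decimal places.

lx·mx by age: 0, 2.68, 1.792, 0.344, 0.045, 0
R0 = Σ lx·mx = 4.861 → 4.86

4.86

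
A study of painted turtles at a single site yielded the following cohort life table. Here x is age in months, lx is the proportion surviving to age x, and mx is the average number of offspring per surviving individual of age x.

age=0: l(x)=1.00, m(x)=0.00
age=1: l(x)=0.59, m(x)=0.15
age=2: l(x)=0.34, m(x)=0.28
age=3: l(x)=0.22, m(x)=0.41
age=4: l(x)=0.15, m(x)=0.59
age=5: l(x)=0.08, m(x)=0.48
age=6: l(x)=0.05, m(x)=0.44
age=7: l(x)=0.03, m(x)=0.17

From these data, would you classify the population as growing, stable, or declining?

R0 = Σ lx·mx = 0 + 0.0885 + 0.0952 + 0.0902 + 0.0885 + 0.0384 + 0.022 + 0.0051 = 0.4279
R0 < 1, so the population is declining.

declining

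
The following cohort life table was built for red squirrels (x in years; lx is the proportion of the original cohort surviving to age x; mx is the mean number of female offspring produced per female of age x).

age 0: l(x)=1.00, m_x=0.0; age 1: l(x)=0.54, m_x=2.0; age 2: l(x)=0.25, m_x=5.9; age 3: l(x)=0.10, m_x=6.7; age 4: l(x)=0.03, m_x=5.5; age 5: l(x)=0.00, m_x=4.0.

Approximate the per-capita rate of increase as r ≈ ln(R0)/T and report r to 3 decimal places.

R0 = Σ lx·mx = 0 + 1.08 + 1.475 + 0.67 + 0.165 + 0 = 3.39
Σ x·lx·mx = 6.7; T = 6.7/3.39 = 1.9764…
r ≈ ln(R0)/T = ln(3.39)/1.9764… = 0.6177… → 0.618

0.618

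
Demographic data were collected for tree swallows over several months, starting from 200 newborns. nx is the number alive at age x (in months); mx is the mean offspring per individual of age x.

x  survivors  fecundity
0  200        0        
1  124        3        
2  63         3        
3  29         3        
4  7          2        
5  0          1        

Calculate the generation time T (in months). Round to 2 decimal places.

1.61

lx = nx/n0 = nx/200: 1, 0.62, 0.315, 0.145, 0.035, 0
lx·mx: 0, 1.86, 0.945, 0.435, 0.07, 0 → R0 = 3.31
x·lx·mx: 0, 1.86, 1.89, 1.305, 0.28, 0 → Σ = 5.335
T = 5.335 / 3.31 = 1.611782… → 1.61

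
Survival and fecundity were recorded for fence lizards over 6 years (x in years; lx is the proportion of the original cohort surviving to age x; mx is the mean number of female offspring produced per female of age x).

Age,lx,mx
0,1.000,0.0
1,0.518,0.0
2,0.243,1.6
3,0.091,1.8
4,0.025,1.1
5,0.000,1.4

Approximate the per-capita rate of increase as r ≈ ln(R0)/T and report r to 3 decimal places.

-0.229

R0 = Σ lx·mx = 0 + 0 + 0.3888 + 0.1638 + 0.0275 + 0 = 0.5801
Σ x·lx·mx = 1.379; T = 1.379/0.5801 = 2.37718…
r ≈ ln(R0)/T = ln(0.5801)/2.37718… = -0.22908… → -0.229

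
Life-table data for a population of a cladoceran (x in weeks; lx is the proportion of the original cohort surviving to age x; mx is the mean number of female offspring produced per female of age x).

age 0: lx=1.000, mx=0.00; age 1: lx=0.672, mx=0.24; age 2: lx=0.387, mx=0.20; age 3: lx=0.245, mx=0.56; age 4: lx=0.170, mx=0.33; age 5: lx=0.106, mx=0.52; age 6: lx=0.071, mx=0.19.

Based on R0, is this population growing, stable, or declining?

declining

R0 = Σ lx·mx = 0 + 0.16128 + 0.0774 + 0.1372 + 0.0561 + 0.05512 + 0.01349 = 0.50059
R0 < 1, so the population is declining.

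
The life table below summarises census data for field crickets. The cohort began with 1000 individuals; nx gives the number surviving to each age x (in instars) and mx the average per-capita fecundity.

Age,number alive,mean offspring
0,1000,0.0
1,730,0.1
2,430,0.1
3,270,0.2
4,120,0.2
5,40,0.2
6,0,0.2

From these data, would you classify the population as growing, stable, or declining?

declining

lx = nx/n0 = nx/1000: 1, 0.73, 0.43, 0.27, 0.12, 0.04, 0
R0 = Σ lx·mx = 0 + 0.073 + 0.043 + 0.054 + 0.024 + 0.008 + 0 = 0.202
R0 < 1, so the population is declining.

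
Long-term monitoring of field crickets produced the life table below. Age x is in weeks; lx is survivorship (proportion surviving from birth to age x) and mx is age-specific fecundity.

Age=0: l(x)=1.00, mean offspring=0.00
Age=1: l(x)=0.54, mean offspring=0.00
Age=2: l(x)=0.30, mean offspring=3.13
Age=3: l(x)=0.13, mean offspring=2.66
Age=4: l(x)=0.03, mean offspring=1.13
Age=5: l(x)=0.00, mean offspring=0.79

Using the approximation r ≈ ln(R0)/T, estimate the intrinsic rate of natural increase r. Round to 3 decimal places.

R0 = Σ lx·mx = 0 + 0 + 0.939 + 0.3458 + 0.0339 + 0 = 1.3187
Σ x·lx·mx = 3.051; T = 3.051/1.3187 = 2.31364…
r ≈ ln(R0)/T = ln(1.3187)/2.31364… = 0.11957… → 0.120

0.120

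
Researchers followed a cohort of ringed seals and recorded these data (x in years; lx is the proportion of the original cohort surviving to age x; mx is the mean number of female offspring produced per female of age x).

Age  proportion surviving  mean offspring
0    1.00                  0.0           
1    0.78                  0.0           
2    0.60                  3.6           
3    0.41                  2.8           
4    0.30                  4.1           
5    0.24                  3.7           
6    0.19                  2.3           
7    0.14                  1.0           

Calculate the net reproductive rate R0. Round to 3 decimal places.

6.003

lx·mx by age: 0, 0, 2.16, 1.148, 1.23, 0.888, 0.437, 0.14
R0 = Σ lx·mx = 6.003 → 6.003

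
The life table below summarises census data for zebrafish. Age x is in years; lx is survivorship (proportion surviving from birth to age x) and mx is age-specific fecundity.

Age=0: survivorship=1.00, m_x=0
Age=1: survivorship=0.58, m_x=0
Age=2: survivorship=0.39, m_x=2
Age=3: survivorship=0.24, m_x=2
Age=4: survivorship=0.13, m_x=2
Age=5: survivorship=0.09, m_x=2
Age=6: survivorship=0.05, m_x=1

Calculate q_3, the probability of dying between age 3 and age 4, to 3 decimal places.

q_3 = (l_3 − l_4) / l_3 = (0.24 − 0.13) / 0.24
     = 0.11 / 0.24 = 0.458333… → 0.458

0.458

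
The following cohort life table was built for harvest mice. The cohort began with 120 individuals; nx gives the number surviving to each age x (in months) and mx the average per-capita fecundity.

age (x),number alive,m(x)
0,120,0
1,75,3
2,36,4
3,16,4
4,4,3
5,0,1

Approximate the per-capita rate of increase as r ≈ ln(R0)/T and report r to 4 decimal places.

0.7745

lx = nx/n0 = nx/120: 1, 0.625, 0.3, 0.13333…, 0.03333…, 0
R0 = Σ lx·mx = 0 + 1.875 + 1.2 + 0.53333… + 0.1… + 0 = 3.708333…
Σ x·lx·mx = 6.275…; T = 6.275…/3.708333… = 1.69213…
r ≈ ln(R0)/T = ln(3.708333…)/1.69213… = 0.774514… → 0.7745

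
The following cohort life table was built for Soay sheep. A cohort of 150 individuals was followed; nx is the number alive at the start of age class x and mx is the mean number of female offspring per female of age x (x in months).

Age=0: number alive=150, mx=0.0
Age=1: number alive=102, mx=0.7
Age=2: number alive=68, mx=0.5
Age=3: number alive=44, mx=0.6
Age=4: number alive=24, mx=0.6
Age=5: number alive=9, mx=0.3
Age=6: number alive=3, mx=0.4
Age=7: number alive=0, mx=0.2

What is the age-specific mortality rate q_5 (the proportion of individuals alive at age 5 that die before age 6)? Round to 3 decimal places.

lx = nx/n0 = nx/150: 1, 0.68, 0.45333…, 0.29333…, 0.16, 0.06, 0.02, 0
q_5 = (l_5 − l_6) / l_5 = (0.06 − 0.02) / 0.06
     = 0.04 / 0.06 = 0.666667… → 0.667

0.667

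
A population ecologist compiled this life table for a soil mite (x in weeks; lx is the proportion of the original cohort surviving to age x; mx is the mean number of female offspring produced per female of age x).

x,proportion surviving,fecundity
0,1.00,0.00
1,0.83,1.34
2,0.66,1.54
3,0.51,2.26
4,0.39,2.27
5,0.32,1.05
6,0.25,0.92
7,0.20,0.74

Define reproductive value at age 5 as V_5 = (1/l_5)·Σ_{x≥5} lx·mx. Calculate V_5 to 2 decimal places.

2.23

lx·mx for x ≥ 5: 0.336, 0.23, 0.148 → sum = 0.714
V_5 = 0.714 / l_5 = 0.714 / 0.32 = 2.23125 → 2.23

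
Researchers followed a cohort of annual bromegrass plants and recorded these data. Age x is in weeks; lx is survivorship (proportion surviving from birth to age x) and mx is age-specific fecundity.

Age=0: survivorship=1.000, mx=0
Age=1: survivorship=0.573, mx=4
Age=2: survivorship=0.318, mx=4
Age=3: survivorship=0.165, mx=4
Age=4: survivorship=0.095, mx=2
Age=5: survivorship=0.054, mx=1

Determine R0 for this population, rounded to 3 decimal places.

lx·mx by age: 0, 2.292, 1.272, 0.66, 0.19, 0.054
R0 = Σ lx·mx = 4.468 → 4.468

4.468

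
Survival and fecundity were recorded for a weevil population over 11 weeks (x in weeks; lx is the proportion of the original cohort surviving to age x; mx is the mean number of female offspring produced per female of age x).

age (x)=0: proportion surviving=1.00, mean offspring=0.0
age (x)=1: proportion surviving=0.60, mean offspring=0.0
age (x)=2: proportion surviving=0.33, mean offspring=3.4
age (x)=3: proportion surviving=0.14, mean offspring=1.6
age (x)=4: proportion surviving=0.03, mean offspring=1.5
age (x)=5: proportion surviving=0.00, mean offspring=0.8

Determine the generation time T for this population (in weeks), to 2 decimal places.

lx·mx: 0, 0, 1.122, 0.224, 0.045, 0 → R0 = 1.391
x·lx·mx: 0, 0, 2.244, 0.672, 0.18, 0 → Σ = 3.096
T = 3.096 / 1.391 = 2.225737… → 2.23

2.23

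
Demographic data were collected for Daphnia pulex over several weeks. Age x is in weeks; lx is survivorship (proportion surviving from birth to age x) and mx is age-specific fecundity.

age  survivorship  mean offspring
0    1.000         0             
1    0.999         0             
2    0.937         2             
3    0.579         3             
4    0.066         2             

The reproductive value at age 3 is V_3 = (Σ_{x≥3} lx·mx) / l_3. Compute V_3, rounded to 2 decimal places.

lx·mx for x ≥ 3: 1.737, 0.132 → sum = 1.869
V_3 = 1.869 / l_3 = 1.869 / 0.579 = 3.227979… → 3.23

3.23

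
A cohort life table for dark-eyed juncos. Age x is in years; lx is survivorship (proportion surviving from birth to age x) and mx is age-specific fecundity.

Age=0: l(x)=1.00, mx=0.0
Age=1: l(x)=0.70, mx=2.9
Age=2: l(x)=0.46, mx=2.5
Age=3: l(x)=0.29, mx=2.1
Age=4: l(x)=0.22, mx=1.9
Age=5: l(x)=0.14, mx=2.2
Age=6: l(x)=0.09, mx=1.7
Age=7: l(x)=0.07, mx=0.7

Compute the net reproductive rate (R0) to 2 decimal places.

lx·mx by age: 0, 2.03, 1.15, 0.609, 0.418, 0.308, 0.153, 0.049
R0 = Σ lx·mx = 4.717 → 4.72

4.72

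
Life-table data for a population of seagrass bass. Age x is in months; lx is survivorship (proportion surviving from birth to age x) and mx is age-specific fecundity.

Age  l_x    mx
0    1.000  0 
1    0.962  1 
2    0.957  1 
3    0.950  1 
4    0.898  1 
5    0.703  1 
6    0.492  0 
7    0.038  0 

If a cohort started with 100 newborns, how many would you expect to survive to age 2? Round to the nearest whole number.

Expected survivors = N0 · l_2 = 100 × 0.957 = 95.7 → 96

96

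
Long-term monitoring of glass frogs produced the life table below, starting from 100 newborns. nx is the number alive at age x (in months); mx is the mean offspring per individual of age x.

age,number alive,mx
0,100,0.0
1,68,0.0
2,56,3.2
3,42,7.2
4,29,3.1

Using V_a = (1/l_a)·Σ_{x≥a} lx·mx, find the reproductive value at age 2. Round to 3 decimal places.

lx = nx/n0 = nx/100: 1, 0.68, 0.56, 0.42, 0.29
lx·mx for x ≥ 2: 1.792, 3.024, 0.899 → sum = 5.715
V_2 = 5.715 / l_2 = 5.715 / 0.56 = 10.205357… → 10.205

10.205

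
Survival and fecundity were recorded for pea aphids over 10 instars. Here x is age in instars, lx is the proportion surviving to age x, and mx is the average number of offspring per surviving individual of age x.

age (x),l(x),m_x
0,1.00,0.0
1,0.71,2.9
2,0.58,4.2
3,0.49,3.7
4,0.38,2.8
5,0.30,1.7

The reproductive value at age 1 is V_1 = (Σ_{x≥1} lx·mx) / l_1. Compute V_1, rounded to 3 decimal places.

11.101

lx·mx for x ≥ 1: 2.059, 2.436, 1.813, 1.064, 0.51 → sum = 7.882
V_1 = 7.882 / l_1 = 7.882 / 0.71 = 11.101408… → 11.101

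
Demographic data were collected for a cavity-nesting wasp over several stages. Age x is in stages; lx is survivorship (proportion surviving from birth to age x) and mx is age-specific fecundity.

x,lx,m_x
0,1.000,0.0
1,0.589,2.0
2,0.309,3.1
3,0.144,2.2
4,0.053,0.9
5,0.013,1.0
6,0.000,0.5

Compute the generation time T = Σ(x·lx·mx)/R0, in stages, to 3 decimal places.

1.711

lx·mx: 0, 1.178, 0.9579, 0.3168, 0.0477, 0.013, 0 → R0 = 2.5134
x·lx·mx: 0, 1.178, 1.9158, 0.9504, 0.1908, 0.065, 0 → Σ = 4.3
T = 4.3 / 2.5134 = 1.71083… → 1.711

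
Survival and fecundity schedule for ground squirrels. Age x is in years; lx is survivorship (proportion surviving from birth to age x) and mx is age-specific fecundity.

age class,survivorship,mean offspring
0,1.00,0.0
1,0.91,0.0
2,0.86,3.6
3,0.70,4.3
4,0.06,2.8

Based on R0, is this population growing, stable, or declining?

growing

R0 = Σ lx·mx = 0 + 0 + 3.096 + 3.01 + 0.168 = 6.274
R0 > 1, so the population is growing.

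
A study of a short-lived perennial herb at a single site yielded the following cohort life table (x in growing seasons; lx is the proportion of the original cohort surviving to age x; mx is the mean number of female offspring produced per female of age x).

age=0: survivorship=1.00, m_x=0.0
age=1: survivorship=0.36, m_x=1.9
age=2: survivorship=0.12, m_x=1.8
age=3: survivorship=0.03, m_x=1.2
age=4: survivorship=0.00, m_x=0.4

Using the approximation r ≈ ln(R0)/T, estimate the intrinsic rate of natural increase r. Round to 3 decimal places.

-0.051

R0 = Σ lx·mx = 0 + 0.684 + 0.216 + 0.036 + 0 = 0.936
Σ x·lx·mx = 1.224; T = 1.224/0.936 = 1.30769…
r ≈ ln(R0)/T = ln(0.936)/1.30769… = -0.05058… → -0.051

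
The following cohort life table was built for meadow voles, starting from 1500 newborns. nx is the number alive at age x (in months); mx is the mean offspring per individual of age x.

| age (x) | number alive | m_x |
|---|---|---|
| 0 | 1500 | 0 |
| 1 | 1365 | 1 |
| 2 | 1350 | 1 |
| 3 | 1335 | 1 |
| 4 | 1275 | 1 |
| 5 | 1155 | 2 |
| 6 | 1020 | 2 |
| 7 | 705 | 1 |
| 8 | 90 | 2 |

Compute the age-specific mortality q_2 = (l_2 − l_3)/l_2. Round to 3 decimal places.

0.011

lx = nx/n0 = nx/1500: 1, 0.91, 0.9, 0.89, 0.85, 0.77, 0.68, 0.47, 0.06
q_2 = (l_2 − l_3) / l_2 = (0.9 − 0.89) / 0.9
     = 0.01 / 0.9 = 0.011111… → 0.011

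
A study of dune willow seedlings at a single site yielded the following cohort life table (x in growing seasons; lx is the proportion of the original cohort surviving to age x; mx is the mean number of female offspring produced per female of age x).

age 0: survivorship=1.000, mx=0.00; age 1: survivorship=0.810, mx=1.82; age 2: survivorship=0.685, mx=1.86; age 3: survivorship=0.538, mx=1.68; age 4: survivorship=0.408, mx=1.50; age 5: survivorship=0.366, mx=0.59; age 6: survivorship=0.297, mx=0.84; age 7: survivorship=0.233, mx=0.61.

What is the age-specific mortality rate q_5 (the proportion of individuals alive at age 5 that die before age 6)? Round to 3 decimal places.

q_5 = (l_5 − l_6) / l_5 = (0.366 − 0.297) / 0.366
     = 0.069 / 0.366 = 0.188525… → 0.189

0.189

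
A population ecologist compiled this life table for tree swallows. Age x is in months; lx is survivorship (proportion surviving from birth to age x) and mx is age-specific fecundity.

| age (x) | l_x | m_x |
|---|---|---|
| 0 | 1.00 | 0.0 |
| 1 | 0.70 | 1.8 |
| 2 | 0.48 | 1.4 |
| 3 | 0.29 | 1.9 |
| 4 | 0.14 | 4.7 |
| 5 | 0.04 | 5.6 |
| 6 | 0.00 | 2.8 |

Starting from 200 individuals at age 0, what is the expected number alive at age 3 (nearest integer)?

58

Expected survivors = N0 · l_3 = 200 × 0.29 = 58 → 58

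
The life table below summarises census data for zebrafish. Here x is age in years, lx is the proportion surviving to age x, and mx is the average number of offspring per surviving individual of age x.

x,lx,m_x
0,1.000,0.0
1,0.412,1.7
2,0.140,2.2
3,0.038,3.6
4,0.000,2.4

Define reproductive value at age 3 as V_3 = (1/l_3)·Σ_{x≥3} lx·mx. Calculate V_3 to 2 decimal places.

lx·mx for x ≥ 3: 0.1368, 0 → sum = 0.1368
V_3 = 0.1368 / l_3 = 0.1368 / 0.038 = 3.6 → 3.60

3.60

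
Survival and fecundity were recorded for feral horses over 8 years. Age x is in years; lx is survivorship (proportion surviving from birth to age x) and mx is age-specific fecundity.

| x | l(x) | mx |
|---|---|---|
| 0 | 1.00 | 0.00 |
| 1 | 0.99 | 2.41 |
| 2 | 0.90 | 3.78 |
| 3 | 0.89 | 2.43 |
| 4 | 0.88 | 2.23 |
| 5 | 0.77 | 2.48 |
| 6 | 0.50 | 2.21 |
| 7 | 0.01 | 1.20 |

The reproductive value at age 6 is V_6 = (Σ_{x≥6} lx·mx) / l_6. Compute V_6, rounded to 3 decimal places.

lx·mx for x ≥ 6: 1.105, 0.012 → sum = 1.117
V_6 = 1.117 / l_6 = 1.117 / 0.5 = 2.234 → 2.234

2.234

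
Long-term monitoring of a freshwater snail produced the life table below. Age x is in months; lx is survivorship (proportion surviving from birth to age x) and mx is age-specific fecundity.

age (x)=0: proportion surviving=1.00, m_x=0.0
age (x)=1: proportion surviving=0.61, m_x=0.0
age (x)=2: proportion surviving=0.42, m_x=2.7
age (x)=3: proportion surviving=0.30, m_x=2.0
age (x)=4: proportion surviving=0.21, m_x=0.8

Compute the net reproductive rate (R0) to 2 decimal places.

lx·mx by age: 0, 0, 1.134, 0.6, 0.168
R0 = Σ lx·mx = 1.902 → 1.90

1.90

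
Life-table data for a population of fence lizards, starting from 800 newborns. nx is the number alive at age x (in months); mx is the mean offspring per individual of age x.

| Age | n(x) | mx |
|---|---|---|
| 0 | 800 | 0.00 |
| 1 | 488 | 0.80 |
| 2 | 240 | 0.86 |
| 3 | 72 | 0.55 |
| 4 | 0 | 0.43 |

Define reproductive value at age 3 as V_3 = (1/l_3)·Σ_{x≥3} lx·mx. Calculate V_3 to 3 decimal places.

0.550

lx = nx/n0 = nx/800: 1, 0.61, 0.3, 0.09, 0
lx·mx for x ≥ 3: 0.0495, 0 → sum = 0.0495
V_3 = 0.0495 / l_3 = 0.0495 / 0.09 = 0.55 → 0.550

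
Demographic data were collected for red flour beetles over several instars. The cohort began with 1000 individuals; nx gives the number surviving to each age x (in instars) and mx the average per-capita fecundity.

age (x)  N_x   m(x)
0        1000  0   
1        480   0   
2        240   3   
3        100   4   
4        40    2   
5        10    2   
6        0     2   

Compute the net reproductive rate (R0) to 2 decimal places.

1.22

lx = nx/n0 = nx/1000: 1, 0.48, 0.24, 0.1, 0.04, 0.01, 0
lx·mx by age: 0, 0, 0.72, 0.4, 0.08, 0.02, 0
R0 = Σ lx·mx = 1.22 → 1.22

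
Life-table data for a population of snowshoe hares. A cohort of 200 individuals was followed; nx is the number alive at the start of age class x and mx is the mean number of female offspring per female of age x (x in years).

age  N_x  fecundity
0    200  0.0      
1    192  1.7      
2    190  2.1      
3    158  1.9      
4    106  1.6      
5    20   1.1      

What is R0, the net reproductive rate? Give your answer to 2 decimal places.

lx = nx/n0 = nx/200: 1, 0.96, 0.95, 0.79, 0.53, 0.1
lx·mx by age: 0, 1.632, 1.995, 1.501, 0.848, 0.11
R0 = Σ lx·mx = 6.086 → 6.09

6.09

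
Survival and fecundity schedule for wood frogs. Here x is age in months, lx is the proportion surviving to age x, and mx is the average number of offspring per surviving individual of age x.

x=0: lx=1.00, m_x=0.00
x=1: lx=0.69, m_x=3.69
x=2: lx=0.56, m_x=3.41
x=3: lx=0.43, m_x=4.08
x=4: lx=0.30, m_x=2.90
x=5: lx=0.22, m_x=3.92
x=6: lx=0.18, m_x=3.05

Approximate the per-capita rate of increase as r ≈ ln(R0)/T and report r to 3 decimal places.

R0 = Σ lx·mx = 0 + 2.5461 + 1.9096 + 1.7544 + 0.87 + 0.8624 + 0.549 = 8.4915
Σ x·lx·mx = 22.7145; T = 22.7145/8.4915 = 2.67497…
r ≈ ln(R0)/T = ln(8.4915)/2.67497… = 0.79966… → 0.800

0.800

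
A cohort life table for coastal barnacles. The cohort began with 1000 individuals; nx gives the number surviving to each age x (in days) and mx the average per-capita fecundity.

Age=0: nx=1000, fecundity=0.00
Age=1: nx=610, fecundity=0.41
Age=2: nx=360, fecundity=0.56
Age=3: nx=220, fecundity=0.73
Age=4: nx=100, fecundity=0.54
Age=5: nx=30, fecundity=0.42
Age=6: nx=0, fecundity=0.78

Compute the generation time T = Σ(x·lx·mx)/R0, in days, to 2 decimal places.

2.08

lx = nx/n0 = nx/1000: 1, 0.61, 0.36, 0.22, 0.1, 0.03, 0
lx·mx: 0, 0.2501, 0.2016, 0.1606, 0.054, 0.0126, 0 → R0 = 0.6789
x·lx·mx: 0, 0.2501, 0.4032, 0.4818, 0.216, 0.063, 0 → Σ = 1.4141
T = 1.4141 / 0.6789 = 2.082928… → 2.08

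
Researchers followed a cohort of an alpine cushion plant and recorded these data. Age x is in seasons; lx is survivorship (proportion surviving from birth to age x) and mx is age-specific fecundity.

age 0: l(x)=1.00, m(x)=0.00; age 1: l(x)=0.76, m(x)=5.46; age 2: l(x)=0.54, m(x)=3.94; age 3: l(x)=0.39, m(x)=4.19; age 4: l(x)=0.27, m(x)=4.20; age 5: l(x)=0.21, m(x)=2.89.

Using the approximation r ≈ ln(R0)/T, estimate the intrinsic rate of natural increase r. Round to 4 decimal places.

1.0482

R0 = Σ lx·mx = 0 + 4.1496 + 2.1276 + 1.6341 + 1.134 + 0.6069 = 9.6522
Σ x·lx·mx = 20.8776; T = 20.8776/9.6522 = 2.16299…
r ≈ ln(R0)/T = ln(9.6522)/2.16299… = 1.048173… → 1.0482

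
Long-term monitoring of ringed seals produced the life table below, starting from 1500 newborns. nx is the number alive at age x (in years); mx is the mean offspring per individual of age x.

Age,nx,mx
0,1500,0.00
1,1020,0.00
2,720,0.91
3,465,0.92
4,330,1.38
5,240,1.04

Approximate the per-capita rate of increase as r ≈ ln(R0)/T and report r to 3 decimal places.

0.055

lx = nx/n0 = nx/1500: 1, 0.68, 0.48, 0.31, 0.22, 0.16
R0 = Σ lx·mx = 0 + 0 + 0.4368 + 0.2852 + 0.3036 + 0.1664 = 1.192
Σ x·lx·mx = 3.7756; T = 3.7756/1.192 = 3.16745…
r ≈ ln(R0)/T = ln(1.192)/3.16745… = 0.05545… → 0.055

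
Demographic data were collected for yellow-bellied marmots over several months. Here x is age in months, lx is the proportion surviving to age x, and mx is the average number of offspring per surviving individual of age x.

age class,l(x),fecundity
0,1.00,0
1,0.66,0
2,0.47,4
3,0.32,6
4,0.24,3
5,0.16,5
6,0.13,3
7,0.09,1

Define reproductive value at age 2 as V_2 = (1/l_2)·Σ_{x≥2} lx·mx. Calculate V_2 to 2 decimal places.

lx·mx for x ≥ 2: 1.88, 1.92, 0.72, 0.8, 0.39, 0.09 → sum = 5.8
V_2 = 5.8 / l_2 = 5.8 / 0.47 = 12.340426… → 12.34

12.34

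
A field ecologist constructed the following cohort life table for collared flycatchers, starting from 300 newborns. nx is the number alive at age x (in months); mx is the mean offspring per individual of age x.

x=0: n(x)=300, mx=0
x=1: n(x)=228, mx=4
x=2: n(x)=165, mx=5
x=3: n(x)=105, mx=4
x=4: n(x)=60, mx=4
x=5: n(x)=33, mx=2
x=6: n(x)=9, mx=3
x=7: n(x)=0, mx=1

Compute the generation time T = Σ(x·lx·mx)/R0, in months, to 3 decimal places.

2.118

lx = nx/n0 = nx/300: 1, 0.76, 0.55, 0.35, 0.2, 0.11, 0.03, 0
lx·mx: 0, 3.04, 2.75, 1.4, 0.8, 0.22, 0.09, 0 → R0 = 8.3
x·lx·mx: 0, 3.04, 5.5, 4.2, 3.2, 1.1, 0.54, 0 → Σ = 17.58
T = 17.58 / 8.3 = 2.118072… → 2.118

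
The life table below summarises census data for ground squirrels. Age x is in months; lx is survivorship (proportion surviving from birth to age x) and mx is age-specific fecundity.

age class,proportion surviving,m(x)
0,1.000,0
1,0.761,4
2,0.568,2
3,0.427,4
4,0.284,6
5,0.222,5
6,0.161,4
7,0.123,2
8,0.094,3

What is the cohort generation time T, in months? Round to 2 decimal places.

3.10

lx·mx: 0, 3.044, 1.136, 1.708, 1.704, 1.11, 0.644, 0.246, 0.282 → R0 = 9.874
x·lx·mx: 0, 3.044, 2.272, 5.124, 6.816, 5.55, 3.864, 1.722, 2.256 → Σ = 30.648
T = 30.648 / 9.874 = 3.103909… → 3.10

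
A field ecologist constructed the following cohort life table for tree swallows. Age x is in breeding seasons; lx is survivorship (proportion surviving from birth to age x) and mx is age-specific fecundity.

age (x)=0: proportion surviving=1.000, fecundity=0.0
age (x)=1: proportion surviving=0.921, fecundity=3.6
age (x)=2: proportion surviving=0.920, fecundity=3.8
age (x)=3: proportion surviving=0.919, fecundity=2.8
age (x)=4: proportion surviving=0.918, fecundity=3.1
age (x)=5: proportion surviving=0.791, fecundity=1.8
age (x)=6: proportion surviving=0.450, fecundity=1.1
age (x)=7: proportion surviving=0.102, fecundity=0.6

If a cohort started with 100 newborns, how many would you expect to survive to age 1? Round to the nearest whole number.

92

Expected survivors = N0 · l_1 = 100 × 0.921 = 92.1 → 92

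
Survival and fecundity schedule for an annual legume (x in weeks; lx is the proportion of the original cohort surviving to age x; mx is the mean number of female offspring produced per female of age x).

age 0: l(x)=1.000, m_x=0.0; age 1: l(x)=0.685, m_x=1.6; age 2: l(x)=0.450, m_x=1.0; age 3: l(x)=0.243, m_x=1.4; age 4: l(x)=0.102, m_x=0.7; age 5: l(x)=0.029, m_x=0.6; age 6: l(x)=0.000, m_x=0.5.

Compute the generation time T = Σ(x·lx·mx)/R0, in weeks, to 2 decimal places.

lx·mx: 0, 1.096, 0.45, 0.3402, 0.0714, 0.0174, 0 → R0 = 1.975
x·lx·mx: 0, 1.096, 0.9, 1.0206, 0.2856, 0.087, 0 → Σ = 3.3892
T = 3.3892 / 1.975 = 1.716051… → 1.72

1.72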